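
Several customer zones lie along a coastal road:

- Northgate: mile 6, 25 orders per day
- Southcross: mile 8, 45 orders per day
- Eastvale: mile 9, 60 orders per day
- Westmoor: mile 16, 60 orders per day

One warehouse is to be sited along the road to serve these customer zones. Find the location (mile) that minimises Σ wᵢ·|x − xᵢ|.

For a sum of weighted absolute distances on a line, the optimum is the weighted median (not the mean). Total weight W = 190; half-weight = 95.
Sort by position and accumulate weight:
  mile 6 (Northgate, w=25) → cum 25
  mile 8 (Southcross, w=45) → cum 70
  mile 9 (Eastvale, w=60) → cum 130  ≥ 95 → median here
  mile 16 (Westmoor, w=60) → cum 190
Optimal location: mile 9.

x = 9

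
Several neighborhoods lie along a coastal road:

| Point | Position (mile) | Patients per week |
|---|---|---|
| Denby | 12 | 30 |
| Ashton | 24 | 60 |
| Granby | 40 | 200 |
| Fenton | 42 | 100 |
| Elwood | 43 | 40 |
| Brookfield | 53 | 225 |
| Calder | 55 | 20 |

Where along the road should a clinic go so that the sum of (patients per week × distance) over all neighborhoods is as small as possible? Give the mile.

For a sum of weighted absolute distances on a line, the optimum is the weighted median (not the mean). Total weight W = 675; half-weight = 337.5.
Sort by position and accumulate weight:
  mile 12 (Denby, w=30) → cum 30
  mile 24 (Ashton, w=60) → cum 90
  mile 40 (Granby, w=200) → cum 290
  mile 42 (Fenton, w=100) → cum 390  ≥ 337.5 → median here
  mile 43 (Elwood, w=40) → cum 430
  mile 53 (Brookfield, w=225) → cum 655
  mile 55 (Calder, w=20) → cum 675
Optimal location: mile 42.

x = 42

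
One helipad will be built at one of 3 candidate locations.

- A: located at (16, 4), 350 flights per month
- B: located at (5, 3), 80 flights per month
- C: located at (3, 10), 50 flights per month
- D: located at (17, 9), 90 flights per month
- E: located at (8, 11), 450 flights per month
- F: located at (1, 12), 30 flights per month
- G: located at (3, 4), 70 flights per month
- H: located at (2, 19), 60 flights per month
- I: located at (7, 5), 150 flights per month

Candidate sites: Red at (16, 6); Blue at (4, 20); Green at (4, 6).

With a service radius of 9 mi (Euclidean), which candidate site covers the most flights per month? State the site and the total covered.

Green, covering 830

Coverage radius r = 9 mi; a point is covered iff (Δx)²+(Δy)² ≤ 9² = 81.
  Red (16, 6): covers {A, D} → 440
  Blue (4, 20): covers {F, H} → 90
  Green (4, 6): covers {B, C, E, F, G, I} → 830
Maximum coverage at Green: 830 flights per month.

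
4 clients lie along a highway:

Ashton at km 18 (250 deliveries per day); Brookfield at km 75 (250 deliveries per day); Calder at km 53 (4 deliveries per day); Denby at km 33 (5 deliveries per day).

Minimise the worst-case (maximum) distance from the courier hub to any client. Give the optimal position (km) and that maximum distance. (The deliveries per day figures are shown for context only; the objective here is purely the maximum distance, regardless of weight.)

The 1-center on a line is the midpoint of the two extreme points: leftmost at 18, rightmost at 75.
Optimal location = (18 + 75)/2 = 46.5; maximum distance = (75 − 18)/2 = 28.5.

location 46.5, max distance 28.5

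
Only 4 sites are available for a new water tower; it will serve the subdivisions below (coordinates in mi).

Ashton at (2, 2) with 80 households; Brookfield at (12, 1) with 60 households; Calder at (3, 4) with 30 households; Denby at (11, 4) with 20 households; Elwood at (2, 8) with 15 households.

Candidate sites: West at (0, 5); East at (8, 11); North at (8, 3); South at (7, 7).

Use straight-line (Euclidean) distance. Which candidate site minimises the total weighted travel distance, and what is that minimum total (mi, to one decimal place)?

Total weighted distance at each candidate:
  West (0, 5): total = 1417.2
  East (8, 11): total = 2022.6
  North (8, 3): total = 1088.3
  South (7, 7): total = 1360.8
Minimum is at North with total 1088.3 mi.

North, total 1088.3 mi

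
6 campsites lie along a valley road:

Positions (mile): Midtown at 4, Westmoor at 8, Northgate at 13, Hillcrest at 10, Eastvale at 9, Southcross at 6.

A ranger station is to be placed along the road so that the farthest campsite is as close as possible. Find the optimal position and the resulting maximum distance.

The 1-center on a line is the midpoint of the two extreme points: leftmost at 4, rightmost at 13.
Optimal location = (4 + 13)/2 = 8.5; maximum distance = (13 − 4)/2 = 4.5.

location 8.5, max distance 4.5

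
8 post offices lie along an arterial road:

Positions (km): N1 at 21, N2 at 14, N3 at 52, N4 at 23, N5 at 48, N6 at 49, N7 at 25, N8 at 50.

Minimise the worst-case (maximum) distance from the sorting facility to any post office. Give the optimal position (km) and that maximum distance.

The 1-center on a line is the midpoint of the two extreme points: leftmost at 14, rightmost at 52.
Optimal location = (14 + 52)/2 = 33; maximum distance = (52 − 14)/2 = 19.

location 33, max distance 19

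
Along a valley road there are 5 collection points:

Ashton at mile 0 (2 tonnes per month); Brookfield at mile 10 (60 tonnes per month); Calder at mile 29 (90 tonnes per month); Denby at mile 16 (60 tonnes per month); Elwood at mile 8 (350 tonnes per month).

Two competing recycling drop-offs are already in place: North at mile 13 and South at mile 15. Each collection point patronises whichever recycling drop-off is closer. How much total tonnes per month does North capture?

The indifferent point is the midpoint (13+15)/2 = 14; collection points left of it (closer to North at 13) go to North, those right go to South.
  Ashton at 0 (w=2) → North
  Elwood at 8 (w=350) → North
  Brookfield at 10 (w=60) → North
  Denby at 16 (w=60) → South
  Calder at 29 (w=90) → South
North captures 412; South captures 150.

412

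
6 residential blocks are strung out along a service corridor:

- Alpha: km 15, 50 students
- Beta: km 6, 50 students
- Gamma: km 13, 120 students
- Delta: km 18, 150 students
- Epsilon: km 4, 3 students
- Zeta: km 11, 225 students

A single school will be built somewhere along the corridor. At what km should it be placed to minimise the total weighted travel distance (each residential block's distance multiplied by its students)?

For a sum of weighted absolute distances on a line, the optimum is the weighted median (not the mean). Total weight W = 598; half-weight = 299.
Sort by position and accumulate weight:
  km 4 (Epsilon, w=3) → cum 3
  km 6 (Beta, w=50) → cum 53
  km 11 (Zeta, w=225) → cum 278
  km 13 (Gamma, w=120) → cum 398  ≥ 299 → median here
  km 15 (Alpha, w=50) → cum 448
  km 18 (Delta, w=150) → cum 598
Optimal location: km 13.

x = 13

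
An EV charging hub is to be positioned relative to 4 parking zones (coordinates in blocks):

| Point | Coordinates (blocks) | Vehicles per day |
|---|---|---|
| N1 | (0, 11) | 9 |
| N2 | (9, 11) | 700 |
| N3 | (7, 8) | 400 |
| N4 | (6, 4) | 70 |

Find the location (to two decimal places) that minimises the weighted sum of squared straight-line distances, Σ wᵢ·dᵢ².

(8.07, 9.57)

The minimiser of Σwᵢ‖p−pᵢ‖² is the weighted centroid p* = (Σwᵢpᵢ)/(Σwᵢ).
Σwᵢ = 1179.
Σwᵢxᵢ = 9·0 + 700·9 + 400·7 + 70·6 = 9520.
Σwᵢyᵢ = 9·11 + 700·11 + 400·8 + 70·4 = 11279.
x* = 9520/1179 = 8.07, y* = 11279/1179 = 9.57.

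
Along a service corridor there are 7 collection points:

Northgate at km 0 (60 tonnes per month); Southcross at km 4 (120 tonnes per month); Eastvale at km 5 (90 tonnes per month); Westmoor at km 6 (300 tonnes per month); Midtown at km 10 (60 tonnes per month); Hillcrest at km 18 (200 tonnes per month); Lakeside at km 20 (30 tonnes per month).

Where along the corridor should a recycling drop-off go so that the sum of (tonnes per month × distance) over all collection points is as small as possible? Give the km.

For a sum of weighted absolute distances on a line, the optimum is the weighted median (not the mean). Total weight W = 860; half-weight = 430.
Sort by position and accumulate weight:
  km 0 (Northgate, w=60) → cum 60
  km 4 (Southcross, w=120) → cum 180
  km 5 (Eastvale, w=90) → cum 270
  km 6 (Westmoor, w=300) → cum 570  ≥ 430 → median here
  km 10 (Midtown, w=60) → cum 630
  km 18 (Hillcrest, w=200) → cum 830
  km 20 (Lakeside, w=30) → cum 860
Optimal location: km 6.

x = 6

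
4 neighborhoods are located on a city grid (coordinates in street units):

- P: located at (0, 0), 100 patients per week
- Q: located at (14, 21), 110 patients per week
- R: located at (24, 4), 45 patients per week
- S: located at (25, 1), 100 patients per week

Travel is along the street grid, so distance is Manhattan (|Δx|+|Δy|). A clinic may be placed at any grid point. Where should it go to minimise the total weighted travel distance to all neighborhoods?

(14, 1)

Manhattan distance separates: Σwᵢ(|x−xᵢ|+|y−yᵢ|) = Σwᵢ|x−xᵢ| + Σwᵢ|y−yᵢ|, so x and y are optimised independently as 1-D weighted medians.
Total weight W = 355; half = 177.5.
x-coordinate, sorted with cumulative weight:
  x=0 (P, w=100) cum 100
  x=14 (Q, w=110) cum 210  ← median
  x=24 (R, w=45) cum 255
  x=25 (S, w=100) cum 355
⇒ x* = 14
y-coordinate, sorted with cumulative weight:
  y=0 (P, w=100) cum 100
  y=1 (S, w=100) cum 200  ← median
  y=4 (R, w=45) cum 245
  y=21 (Q, w=110) cum 355
⇒ y* = 1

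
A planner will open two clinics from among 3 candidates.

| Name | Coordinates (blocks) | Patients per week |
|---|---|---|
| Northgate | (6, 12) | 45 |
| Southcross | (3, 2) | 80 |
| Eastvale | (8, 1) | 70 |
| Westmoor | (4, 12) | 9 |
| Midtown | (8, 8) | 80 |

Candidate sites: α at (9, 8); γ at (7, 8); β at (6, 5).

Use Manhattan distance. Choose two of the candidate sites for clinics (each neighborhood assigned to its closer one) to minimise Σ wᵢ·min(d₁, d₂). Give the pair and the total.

{γ, β}, total 1268

Evaluate every pair (each demand assigned to the nearer of the two):
  {γ, β}: total = 1268
  {α, β}: total = 1376
  {α, γ}: total = 1728
Best pair: {γ, β} with total 1268.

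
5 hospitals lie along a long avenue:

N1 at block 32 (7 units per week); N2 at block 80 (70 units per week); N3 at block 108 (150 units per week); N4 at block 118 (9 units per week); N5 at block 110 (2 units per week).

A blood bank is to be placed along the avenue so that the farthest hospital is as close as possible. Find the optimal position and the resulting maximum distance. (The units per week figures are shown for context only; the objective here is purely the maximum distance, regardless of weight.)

The 1-center on a line is the midpoint of the two extreme points: leftmost at 32, rightmost at 118.
Optimal location = (32 + 118)/2 = 75; maximum distance = (118 − 32)/2 = 43.

location 75, max distance 43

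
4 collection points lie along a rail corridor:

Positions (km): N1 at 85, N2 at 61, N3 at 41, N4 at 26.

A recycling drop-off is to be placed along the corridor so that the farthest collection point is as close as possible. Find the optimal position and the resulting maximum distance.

location 55.5, max distance 29.5

The 1-center on a line is the midpoint of the two extreme points: leftmost at 26, rightmost at 85.
Optimal location = (26 + 85)/2 = 55.5; maximum distance = (85 − 26)/2 = 29.5.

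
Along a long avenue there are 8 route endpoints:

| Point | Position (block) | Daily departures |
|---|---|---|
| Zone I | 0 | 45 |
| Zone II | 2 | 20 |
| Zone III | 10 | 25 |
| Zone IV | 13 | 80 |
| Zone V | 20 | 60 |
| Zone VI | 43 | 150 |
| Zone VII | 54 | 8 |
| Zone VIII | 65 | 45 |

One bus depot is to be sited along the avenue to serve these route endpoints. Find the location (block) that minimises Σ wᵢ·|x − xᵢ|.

For a sum of weighted absolute distances on a line, the optimum is the weighted median (not the mean). Total weight W = 433; half-weight = 216.5.
Sort by position and accumulate weight:
  block 0 (Zone I, w=45) → cum 45
  block 2 (Zone II, w=20) → cum 65
  block 10 (Zone III, w=25) → cum 90
  block 13 (Zone IV, w=80) → cum 170
  block 20 (Zone V, w=60) → cum 230  ≥ 216.5 → median here
  block 43 (Zone VI, w=150) → cum 380
  block 54 (Zone VII, w=8) → cum 388
  block 65 (Zone VIII, w=45) → cum 433
Optimal location: block 20.

x = 20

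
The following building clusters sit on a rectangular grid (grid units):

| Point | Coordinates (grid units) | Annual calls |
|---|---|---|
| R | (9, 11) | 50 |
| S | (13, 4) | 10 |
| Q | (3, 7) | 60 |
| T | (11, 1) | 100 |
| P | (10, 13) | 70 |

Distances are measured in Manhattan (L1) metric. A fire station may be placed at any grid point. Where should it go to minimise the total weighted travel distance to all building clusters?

Manhattan distance separates: Σwᵢ(|x−xᵢ|+|y−yᵢ|) = Σwᵢ|x−xᵢ| + Σwᵢ|y−yᵢ|, so x and y are optimised independently as 1-D weighted medians.
Total weight W = 290; half = 145.
x-coordinate, sorted with cumulative weight:
  x=3 (Q, w=60) cum 60
  x=9 (R, w=50) cum 110
  x=10 (P, w=70) cum 180  ← median
  x=11 (T, w=100) cum 280
  x=13 (S, w=10) cum 290
⇒ x* = 10
y-coordinate, sorted with cumulative weight:
  y=1 (T, w=100) cum 100
  y=4 (S, w=10) cum 110
  y=7 (Q, w=60) cum 170  ← median
  y=11 (R, w=50) cum 220
  y=13 (P, w=70) cum 290
⇒ y* = 7

(10, 7)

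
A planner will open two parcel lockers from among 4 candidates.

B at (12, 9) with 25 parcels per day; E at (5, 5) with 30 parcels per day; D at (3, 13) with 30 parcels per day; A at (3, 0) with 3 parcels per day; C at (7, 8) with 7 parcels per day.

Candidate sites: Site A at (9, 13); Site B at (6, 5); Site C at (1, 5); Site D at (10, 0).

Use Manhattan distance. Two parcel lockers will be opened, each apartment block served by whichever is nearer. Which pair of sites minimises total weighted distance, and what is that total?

Evaluate every pair (each demand assigned to the nearer of the two):
  {Site A, Site B}: total = 437
  {Site A, Site C}: total = 545
  {Site B, Site C}: total = 629
  {Site B, Site D}: total = 659
  {Site A, Site D}: total = 725
  {Site C, Site D}: total = 779
Best pair: {Site A, Site B} with total 437.

{Site A, Site B}, total 437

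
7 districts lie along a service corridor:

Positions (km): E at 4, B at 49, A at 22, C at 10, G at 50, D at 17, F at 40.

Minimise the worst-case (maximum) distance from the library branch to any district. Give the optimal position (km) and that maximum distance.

The 1-center on a line is the midpoint of the two extreme points: leftmost at 4, rightmost at 50.
Optimal location = (4 + 50)/2 = 27; maximum distance = (50 − 4)/2 = 23.

location 27, max distance 23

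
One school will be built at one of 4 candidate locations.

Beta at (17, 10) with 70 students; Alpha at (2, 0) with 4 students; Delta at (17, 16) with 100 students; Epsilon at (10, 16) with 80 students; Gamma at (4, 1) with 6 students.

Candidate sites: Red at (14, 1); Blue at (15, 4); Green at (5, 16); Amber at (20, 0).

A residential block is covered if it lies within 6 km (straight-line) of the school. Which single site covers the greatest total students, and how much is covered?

Green, covering 80

Coverage radius r = 6 km; a point is covered iff (Δx)²+(Δy)² ≤ 6² = 36.
  Red (14, 1): covers {none} → 0
  Blue (15, 4): covers {none} → 0
  Green (5, 16): covers {Epsilon} → 80
  Amber (20, 0): covers {none} → 0
Maximum coverage at Green: 80 students.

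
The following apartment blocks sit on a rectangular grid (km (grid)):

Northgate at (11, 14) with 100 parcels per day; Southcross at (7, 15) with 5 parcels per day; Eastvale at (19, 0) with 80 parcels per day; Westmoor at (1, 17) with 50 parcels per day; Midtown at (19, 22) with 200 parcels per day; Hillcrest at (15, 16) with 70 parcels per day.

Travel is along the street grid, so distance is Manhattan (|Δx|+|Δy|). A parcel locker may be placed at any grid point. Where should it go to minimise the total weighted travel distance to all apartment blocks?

(19, 16)

Manhattan distance separates: Σwᵢ(|x−xᵢ|+|y−yᵢ|) = Σwᵢ|x−xᵢ| + Σwᵢ|y−yᵢ|, so x and y are optimised independently as 1-D weighted medians.
Total weight W = 505; half = 252.5.
x-coordinate, sorted with cumulative weight:
  x=1 (Westmoor, w=50) cum 50
  x=7 (Southcross, w=5) cum 55
  x=11 (Northgate, w=100) cum 155
  x=15 (Hillcrest, w=70) cum 225
  x=19 (Eastvale, w=80) cum 305  ← median
  x=19 (Midtown, w=200) cum 505
⇒ x* = 19
y-coordinate, sorted with cumulative weight:
  y=0 (Eastvale, w=80) cum 80
  y=14 (Northgate, w=100) cum 180
  y=15 (Southcross, w=5) cum 185
  y=16 (Hillcrest, w=70) cum 255  ← median
  y=17 (Westmoor, w=50) cum 305
  y=22 (Midtown, w=200) cum 505
⇒ y* = 16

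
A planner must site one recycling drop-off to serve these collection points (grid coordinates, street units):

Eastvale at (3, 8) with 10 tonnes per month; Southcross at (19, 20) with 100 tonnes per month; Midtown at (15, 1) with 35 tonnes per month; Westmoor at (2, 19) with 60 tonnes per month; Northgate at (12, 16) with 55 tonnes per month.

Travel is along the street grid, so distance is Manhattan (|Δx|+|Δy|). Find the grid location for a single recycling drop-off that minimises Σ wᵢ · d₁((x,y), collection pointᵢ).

Manhattan distance separates: Σwᵢ(|x−xᵢ|+|y−yᵢ|) = Σwᵢ|x−xᵢ| + Σwᵢ|y−yᵢ|, so x and y are optimised independently as 1-D weighted medians.
Total weight W = 260; half = 130.
x-coordinate, sorted with cumulative weight:
  x=2 (Westmoor, w=60) cum 60
  x=3 (Eastvale, w=10) cum 70
  x=12 (Northgate, w=55) cum 125
  x=15 (Midtown, w=35) cum 160  ← median
  x=19 (Southcross, w=100) cum 260
⇒ x* = 15
y-coordinate, sorted with cumulative weight:
  y=1 (Midtown, w=35) cum 35
  y=8 (Eastvale, w=10) cum 45
  y=16 (Northgate, w=55) cum 100
  y=19 (Westmoor, w=60) cum 160  ← median
  y=20 (Southcross, w=100) cum 260
⇒ y* = 19

(15, 19)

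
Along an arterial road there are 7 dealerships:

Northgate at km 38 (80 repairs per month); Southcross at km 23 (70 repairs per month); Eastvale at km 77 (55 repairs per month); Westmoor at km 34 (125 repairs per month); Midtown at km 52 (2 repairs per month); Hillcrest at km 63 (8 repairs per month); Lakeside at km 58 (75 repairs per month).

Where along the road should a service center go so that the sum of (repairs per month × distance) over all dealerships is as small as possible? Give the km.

For a sum of weighted absolute distances on a line, the optimum is the weighted median (not the mean). Total weight W = 415; half-weight = 207.5.
Sort by position and accumulate weight:
  km 23 (Southcross, w=70) → cum 70
  km 34 (Westmoor, w=125) → cum 195
  km 38 (Northgate, w=80) → cum 275  ≥ 207.5 → median here
  km 52 (Midtown, w=2) → cum 277
  km 58 (Lakeside, w=75) → cum 352
  km 63 (Hillcrest, w=8) → cum 360
  km 77 (Eastvale, w=55) → cum 415
Optimal location: km 38.

x = 38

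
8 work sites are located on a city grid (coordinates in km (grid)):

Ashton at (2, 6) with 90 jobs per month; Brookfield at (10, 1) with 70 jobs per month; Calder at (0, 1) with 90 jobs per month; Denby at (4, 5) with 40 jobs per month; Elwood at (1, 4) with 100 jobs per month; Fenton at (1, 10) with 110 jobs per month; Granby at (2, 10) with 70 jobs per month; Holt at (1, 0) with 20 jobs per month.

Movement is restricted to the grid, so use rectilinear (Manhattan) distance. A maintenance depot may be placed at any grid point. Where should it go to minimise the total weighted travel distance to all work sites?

Manhattan distance separates: Σwᵢ(|x−xᵢ|+|y−yᵢ|) = Σwᵢ|x−xᵢ| + Σwᵢ|y−yᵢ|, so x and y are optimised independently as 1-D weighted medians.
Total weight W = 590; half = 295.
x-coordinate, sorted with cumulative weight:
  x=0 (Calder, w=90) cum 90
  x=1 (Elwood, w=100) cum 190
  x=1 (Fenton, w=110) cum 300  ← median
  x=1 (Holt, w=20) cum 320
  x=2 (Ashton, w=90) cum 410
  x=2 (Granby, w=70) cum 480
  x=4 (Denby, w=40) cum 520
  x=10 (Brookfield, w=70) cum 590
⇒ x* = 1
y-coordinate, sorted with cumulative weight:
  y=0 (Holt, w=20) cum 20
  y=1 (Brookfield, w=70) cum 90
  y=1 (Calder, w=90) cum 180
  y=4 (Elwood, w=100) cum 280
  y=5 (Denby, w=40) cum 320  ← median
  y=6 (Ashton, w=90) cum 410
  y=10 (Fenton, w=110) cum 520
  y=10 (Granby, w=70) cum 590
⇒ y* = 5

(1, 5)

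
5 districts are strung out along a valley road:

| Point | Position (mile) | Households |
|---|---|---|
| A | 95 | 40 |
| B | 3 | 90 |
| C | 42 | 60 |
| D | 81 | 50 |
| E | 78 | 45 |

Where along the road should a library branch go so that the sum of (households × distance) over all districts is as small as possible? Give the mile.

For a sum of weighted absolute distances on a line, the optimum is the weighted median (not the mean). Total weight W = 285; half-weight = 142.5.
Sort by position and accumulate weight:
  mile 3 (B, w=90) → cum 90
  mile 42 (C, w=60) → cum 150  ≥ 142.5 → median here
  mile 78 (E, w=45) → cum 195
  mile 81 (D, w=50) → cum 245
  mile 95 (A, w=40) → cum 285
Optimal location: mile 42.

x = 42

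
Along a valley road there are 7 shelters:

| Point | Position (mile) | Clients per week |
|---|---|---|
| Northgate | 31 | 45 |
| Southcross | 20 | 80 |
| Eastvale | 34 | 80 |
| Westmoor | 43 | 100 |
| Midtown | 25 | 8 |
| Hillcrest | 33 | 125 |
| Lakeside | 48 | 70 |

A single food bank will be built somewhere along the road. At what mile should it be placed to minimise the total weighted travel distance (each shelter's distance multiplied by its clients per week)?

For a sum of weighted absolute distances on a line, the optimum is the weighted median (not the mean). Total weight W = 508; half-weight = 254.
Sort by position and accumulate weight:
  mile 20 (Southcross, w=80) → cum 80
  mile 25 (Midtown, w=8) → cum 88
  mile 31 (Northgate, w=45) → cum 133
  mile 33 (Hillcrest, w=125) → cum 258  ≥ 254 → median here
  mile 34 (Eastvale, w=80) → cum 338
  mile 43 (Westmoor, w=100) → cum 438
  mile 48 (Lakeside, w=70) → cum 508
Optimal location: mile 33.

x = 33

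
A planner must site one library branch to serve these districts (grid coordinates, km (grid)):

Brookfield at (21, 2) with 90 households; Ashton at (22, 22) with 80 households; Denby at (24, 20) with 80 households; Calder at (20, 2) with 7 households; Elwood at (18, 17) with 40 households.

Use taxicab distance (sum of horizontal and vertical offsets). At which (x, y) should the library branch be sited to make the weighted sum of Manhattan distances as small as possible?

Manhattan distance separates: Σwᵢ(|x−xᵢ|+|y−yᵢ|) = Σwᵢ|x−xᵢ| + Σwᵢ|y−yᵢ|, so x and y are optimised independently as 1-D weighted medians.
Total weight W = 297; half = 148.5.
x-coordinate, sorted with cumulative weight:
  x=18 (Elwood, w=40) cum 40
  x=20 (Calder, w=7) cum 47
  x=21 (Brookfield, w=90) cum 137
  x=22 (Ashton, w=80) cum 217  ← median
  x=24 (Denby, w=80) cum 297
⇒ x* = 22
y-coordinate, sorted with cumulative weight:
  y=2 (Brookfield, w=90) cum 90
  y=2 (Calder, w=7) cum 97
  y=17 (Elwood, w=40) cum 137
  y=20 (Denby, w=80) cum 217  ← median
  y=22 (Ashton, w=80) cum 297
⇒ y* = 20

(22, 20)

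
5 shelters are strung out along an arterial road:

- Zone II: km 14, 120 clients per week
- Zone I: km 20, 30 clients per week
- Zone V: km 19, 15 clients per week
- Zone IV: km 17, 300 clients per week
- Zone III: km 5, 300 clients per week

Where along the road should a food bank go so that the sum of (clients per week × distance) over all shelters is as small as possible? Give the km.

For a sum of weighted absolute distances on a line, the optimum is the weighted median (not the mean). Total weight W = 765; half-weight = 382.5.
Sort by position and accumulate weight:
  km 5 (Zone III, w=300) → cum 300
  km 14 (Zone II, w=120) → cum 420  ≥ 382.5 → median here
  km 17 (Zone IV, w=300) → cum 720
  km 19 (Zone V, w=15) → cum 735
  km 20 (Zone I, w=30) → cum 765
Optimal location: km 14.

x = 14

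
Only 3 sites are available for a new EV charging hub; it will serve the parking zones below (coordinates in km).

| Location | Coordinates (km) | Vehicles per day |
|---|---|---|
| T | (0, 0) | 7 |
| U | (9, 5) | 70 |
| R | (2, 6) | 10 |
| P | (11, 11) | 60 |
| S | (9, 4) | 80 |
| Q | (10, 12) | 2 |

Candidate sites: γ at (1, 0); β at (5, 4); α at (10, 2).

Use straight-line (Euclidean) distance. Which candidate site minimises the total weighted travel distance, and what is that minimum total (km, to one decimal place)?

α, total 1124.4 km

Total weighted distance at each candidate:
  γ (1, 0): total = 2365.7
  β (5, 4): total = 1261.5
  α (10, 2): total = 1124.4
Minimum is at α with total 1124.4 km.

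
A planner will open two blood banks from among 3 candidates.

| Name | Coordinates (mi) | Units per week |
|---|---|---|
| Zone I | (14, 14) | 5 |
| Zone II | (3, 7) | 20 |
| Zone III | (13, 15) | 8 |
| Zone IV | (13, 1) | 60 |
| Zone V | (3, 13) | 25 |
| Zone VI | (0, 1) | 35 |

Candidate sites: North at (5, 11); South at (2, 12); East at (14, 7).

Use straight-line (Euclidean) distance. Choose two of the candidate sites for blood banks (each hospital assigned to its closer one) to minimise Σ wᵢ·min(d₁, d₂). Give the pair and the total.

{South, East}, total 993.1

Evaluate every pair (each demand assigned to the nearer of the two):
  {South, East}: total = 993.1
  {North, East}: total = 1015.9
  {North, South}: total = 1403.5
Best pair: {South, East} with total 993.1.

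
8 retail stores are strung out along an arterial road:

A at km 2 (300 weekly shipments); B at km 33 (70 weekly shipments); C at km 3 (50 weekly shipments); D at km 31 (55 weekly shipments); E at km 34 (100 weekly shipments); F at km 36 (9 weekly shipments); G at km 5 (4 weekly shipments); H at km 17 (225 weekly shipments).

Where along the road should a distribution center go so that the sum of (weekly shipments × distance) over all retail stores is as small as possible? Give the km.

x = 17

For a sum of weighted absolute distances on a line, the optimum is the weighted median (not the mean). Total weight W = 813; half-weight = 406.5.
Sort by position and accumulate weight:
  km 2 (A, w=300) → cum 300
  km 3 (C, w=50) → cum 350
  km 5 (G, w=4) → cum 354
  km 17 (H, w=225) → cum 579  ≥ 406.5 → median here
  km 31 (D, w=55) → cum 634
  km 33 (B, w=70) → cum 704
  km 34 (E, w=100) → cum 804
  km 36 (F, w=9) → cum 813
Optimal location: km 17.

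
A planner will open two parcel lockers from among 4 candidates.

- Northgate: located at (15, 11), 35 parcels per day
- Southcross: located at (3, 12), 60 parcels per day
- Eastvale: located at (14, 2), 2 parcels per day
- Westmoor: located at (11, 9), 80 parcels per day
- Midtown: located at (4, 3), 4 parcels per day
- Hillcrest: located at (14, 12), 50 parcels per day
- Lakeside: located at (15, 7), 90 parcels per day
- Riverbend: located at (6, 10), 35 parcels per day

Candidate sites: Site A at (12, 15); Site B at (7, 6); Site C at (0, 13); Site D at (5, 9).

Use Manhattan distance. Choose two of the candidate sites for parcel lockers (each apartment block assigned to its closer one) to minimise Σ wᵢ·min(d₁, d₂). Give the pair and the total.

Evaluate every pair (each demand assigned to the nearer of the two):
  {Site A, Site D}: total = 2393
  {Site A, Site B}: total = 2686
  {Site A, Site C}: total = 2686
  {Site B, Site D}: total = 2726
  {Site B, Site C}: total = 2936
  {Site C, Site D}: total = 2950
Best pair: {Site A, Site D} with total 2393.

{Site A, Site D}, total 2393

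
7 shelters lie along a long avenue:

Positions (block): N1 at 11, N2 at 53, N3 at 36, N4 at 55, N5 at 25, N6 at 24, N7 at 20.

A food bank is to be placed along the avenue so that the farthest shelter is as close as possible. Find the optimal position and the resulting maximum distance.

location 33, max distance 22

The 1-center on a line is the midpoint of the two extreme points: leftmost at 11, rightmost at 55.
Optimal location = (11 + 55)/2 = 33; maximum distance = (55 − 11)/2 = 22.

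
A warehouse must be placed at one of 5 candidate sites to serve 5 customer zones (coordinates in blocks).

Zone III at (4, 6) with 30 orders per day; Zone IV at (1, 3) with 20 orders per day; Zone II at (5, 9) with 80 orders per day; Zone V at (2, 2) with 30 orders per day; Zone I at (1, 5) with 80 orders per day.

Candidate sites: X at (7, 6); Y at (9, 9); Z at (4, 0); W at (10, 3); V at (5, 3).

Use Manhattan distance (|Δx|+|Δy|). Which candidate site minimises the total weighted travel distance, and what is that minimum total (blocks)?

V, total 1280 blocks

Total weighted distance at each candidate:
  X (7, 6): total = 1500
  Y (9, 9): total = 2220
  Z (4, 0): total = 1860
  W (10, 3): total = 2480
  V (5, 3): total = 1280
Minimum is at V with total 1280 blocks.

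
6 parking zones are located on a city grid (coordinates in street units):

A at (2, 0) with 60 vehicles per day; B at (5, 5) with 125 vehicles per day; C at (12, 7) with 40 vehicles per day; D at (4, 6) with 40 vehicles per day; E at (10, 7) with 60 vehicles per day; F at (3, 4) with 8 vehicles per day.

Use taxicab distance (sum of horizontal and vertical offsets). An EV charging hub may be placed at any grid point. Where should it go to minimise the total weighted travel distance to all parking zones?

(5, 5)

Manhattan distance separates: Σwᵢ(|x−xᵢ|+|y−yᵢ|) = Σwᵢ|x−xᵢ| + Σwᵢ|y−yᵢ|, so x and y are optimised independently as 1-D weighted medians.
Total weight W = 333; half = 166.5.
x-coordinate, sorted with cumulative weight:
  x=2 (A, w=60) cum 60
  x=3 (F, w=8) cum 68
  x=4 (D, w=40) cum 108
  x=5 (B, w=125) cum 233  ← median
  x=10 (E, w=60) cum 293
  x=12 (C, w=40) cum 333
⇒ x* = 5
y-coordinate, sorted with cumulative weight:
  y=0 (A, w=60) cum 60
  y=4 (F, w=8) cum 68
  y=5 (B, w=125) cum 193  ← median
  y=6 (D, w=40) cum 233
  y=7 (C, w=40) cum 273
  y=7 (E, w=60) cum 333
⇒ y* = 5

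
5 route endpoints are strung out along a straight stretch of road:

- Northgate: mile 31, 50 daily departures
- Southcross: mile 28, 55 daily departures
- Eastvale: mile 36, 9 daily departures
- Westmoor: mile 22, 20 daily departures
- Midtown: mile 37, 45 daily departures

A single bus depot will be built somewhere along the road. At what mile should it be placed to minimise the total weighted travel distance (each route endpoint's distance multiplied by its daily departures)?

For a sum of weighted absolute distances on a line, the optimum is the weighted median (not the mean). Total weight W = 179; half-weight = 89.5.
Sort by position and accumulate weight:
  mile 22 (Westmoor, w=20) → cum 20
  mile 28 (Southcross, w=55) → cum 75
  mile 31 (Northgate, w=50) → cum 125  ≥ 89.5 → median here
  mile 36 (Eastvale, w=9) → cum 134
  mile 37 (Midtown, w=45) → cum 179
Optimal location: mile 31.

x = 31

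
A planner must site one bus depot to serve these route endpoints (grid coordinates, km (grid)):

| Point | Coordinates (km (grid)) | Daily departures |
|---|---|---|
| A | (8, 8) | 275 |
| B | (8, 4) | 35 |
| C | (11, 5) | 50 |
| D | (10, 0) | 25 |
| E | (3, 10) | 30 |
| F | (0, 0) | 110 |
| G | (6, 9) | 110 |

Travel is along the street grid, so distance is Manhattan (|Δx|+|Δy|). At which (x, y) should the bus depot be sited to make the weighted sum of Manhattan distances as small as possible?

(8, 8)

Manhattan distance separates: Σwᵢ(|x−xᵢ|+|y−yᵢ|) = Σwᵢ|x−xᵢ| + Σwᵢ|y−yᵢ|, so x and y are optimised independently as 1-D weighted medians.
Total weight W = 635; half = 317.5.
x-coordinate, sorted with cumulative weight:
  x=0 (F, w=110) cum 110
  x=3 (E, w=30) cum 140
  x=6 (G, w=110) cum 250
  x=8 (A, w=275) cum 525  ← median
  x=8 (B, w=35) cum 560
  x=10 (D, w=25) cum 585
  x=11 (C, w=50) cum 635
⇒ x* = 8
y-coordinate, sorted with cumulative weight:
  y=0 (D, w=25) cum 25
  y=0 (F, w=110) cum 135
  y=4 (B, w=35) cum 170
  y=5 (C, w=50) cum 220
  y=8 (A, w=275) cum 495  ← median
  y=9 (G, w=110) cum 605
  y=10 (E, w=30) cum 635
⇒ y* = 8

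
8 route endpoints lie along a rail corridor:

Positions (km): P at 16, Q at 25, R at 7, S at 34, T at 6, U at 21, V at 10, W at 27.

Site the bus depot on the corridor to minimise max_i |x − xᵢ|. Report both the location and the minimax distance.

The 1-center on a line is the midpoint of the two extreme points: leftmost at 6, rightmost at 34.
Optimal location = (6 + 34)/2 = 20; maximum distance = (34 − 6)/2 = 14.

location 20, max distance 14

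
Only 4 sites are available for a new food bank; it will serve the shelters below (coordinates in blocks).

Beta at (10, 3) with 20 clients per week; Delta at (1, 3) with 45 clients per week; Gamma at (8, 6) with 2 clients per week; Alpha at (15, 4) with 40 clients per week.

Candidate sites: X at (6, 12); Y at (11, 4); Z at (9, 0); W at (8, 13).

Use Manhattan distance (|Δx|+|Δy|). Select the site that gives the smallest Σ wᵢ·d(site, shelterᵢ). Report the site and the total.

Total weighted distance at each candidate:
  X (6, 12): total = 1586
  Y (11, 4): total = 705
  Z (9, 0): total = 989
  W (8, 13): total = 1659
Minimum is at Y with total 705 blocks.

Y, total 705 blocks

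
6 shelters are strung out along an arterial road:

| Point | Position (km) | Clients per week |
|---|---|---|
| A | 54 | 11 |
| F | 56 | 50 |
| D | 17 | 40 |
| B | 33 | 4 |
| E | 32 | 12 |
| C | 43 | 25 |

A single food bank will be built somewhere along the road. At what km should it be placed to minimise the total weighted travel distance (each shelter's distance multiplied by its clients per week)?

x = 43

For a sum of weighted absolute distances on a line, the optimum is the weighted median (not the mean). Total weight W = 142; half-weight = 71.
Sort by position and accumulate weight:
  km 17 (D, w=40) → cum 40
  km 32 (E, w=12) → cum 52
  km 33 (B, w=4) → cum 56
  km 43 (C, w=25) → cum 81  ≥ 71 → median here
  km 54 (A, w=11) → cum 92
  km 56 (F, w=50) → cum 142
Optimal location: km 43.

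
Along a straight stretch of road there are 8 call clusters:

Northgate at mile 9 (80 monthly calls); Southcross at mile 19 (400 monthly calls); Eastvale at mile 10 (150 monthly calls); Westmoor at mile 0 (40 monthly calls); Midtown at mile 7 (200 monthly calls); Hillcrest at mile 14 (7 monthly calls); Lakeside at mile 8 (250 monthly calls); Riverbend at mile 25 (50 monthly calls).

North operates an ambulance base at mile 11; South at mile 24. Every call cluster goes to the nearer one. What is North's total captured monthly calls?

727

The indifferent point is the midpoint (11+24)/2 = 17.5; call clusters left of it (closer to North at 11) go to North, those right go to South.
  Westmoor at 0 (w=40) → North
  Midtown at 7 (w=200) → North
  Lakeside at 8 (w=250) → North
  Northgate at 9 (w=80) → North
  Eastvale at 10 (w=150) → North
  Hillcrest at 14 (w=7) → North
  Southcross at 19 (w=400) → South
  Riverbend at 25 (w=50) → South
North captures 727; South captures 450.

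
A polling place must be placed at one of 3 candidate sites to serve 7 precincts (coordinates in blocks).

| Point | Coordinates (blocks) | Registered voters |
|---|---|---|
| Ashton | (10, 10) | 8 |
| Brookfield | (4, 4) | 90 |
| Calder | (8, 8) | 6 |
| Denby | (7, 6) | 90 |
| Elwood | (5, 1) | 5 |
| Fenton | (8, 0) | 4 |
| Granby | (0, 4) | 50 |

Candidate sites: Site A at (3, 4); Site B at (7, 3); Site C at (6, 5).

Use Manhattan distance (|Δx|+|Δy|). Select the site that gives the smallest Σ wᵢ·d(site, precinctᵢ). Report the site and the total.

Total weighted distance at each candidate:
  Site A (3, 4): total = 999
  Site B (7, 3): total = 1182
  Site C (6, 5): total = 955
Minimum is at Site C with total 955 blocks.

Site C, total 955 blocks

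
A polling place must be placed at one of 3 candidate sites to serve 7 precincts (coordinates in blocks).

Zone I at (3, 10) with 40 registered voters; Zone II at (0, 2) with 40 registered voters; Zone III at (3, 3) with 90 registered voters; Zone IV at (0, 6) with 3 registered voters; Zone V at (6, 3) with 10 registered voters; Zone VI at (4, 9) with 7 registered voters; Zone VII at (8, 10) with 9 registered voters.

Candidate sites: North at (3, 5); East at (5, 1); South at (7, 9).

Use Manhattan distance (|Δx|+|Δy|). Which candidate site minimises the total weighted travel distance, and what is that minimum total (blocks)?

North, total 807 blocks

Total weighted distance at each candidate:
  North (3, 5): total = 807
  East (5, 1): total = 1271
  South (7, 9): total = 1799
Minimum is at North with total 807 blocks.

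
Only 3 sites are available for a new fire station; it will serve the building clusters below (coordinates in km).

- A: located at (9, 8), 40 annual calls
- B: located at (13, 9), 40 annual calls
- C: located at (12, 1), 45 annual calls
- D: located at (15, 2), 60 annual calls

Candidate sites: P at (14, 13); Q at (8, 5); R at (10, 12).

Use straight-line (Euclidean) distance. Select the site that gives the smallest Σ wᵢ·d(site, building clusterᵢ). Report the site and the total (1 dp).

Q, total 1094.1 km

Total weighted distance at each candidate:
  P (14, 13): total = 1657.9
  Q (8, 5): total = 1094.1
  R (10, 12): total = 1508.6
Minimum is at Q with total 1094.1 km.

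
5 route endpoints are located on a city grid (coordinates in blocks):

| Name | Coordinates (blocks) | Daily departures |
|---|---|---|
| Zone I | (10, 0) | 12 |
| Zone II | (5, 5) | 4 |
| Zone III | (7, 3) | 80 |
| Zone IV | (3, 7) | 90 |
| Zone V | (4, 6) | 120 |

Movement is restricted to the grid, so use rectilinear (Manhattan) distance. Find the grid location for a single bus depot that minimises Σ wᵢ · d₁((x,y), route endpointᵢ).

Manhattan distance separates: Σwᵢ(|x−xᵢ|+|y−yᵢ|) = Σwᵢ|x−xᵢ| + Σwᵢ|y−yᵢ|, so x and y are optimised independently as 1-D weighted medians.
Total weight W = 306; half = 153.
x-coordinate, sorted with cumulative weight:
  x=3 (Zone IV, w=90) cum 90
  x=4 (Zone V, w=120) cum 210  ← median
  x=5 (Zone II, w=4) cum 214
  x=7 (Zone III, w=80) cum 294
  x=10 (Zone I, w=12) cum 306
⇒ x* = 4
y-coordinate, sorted with cumulative weight:
  y=0 (Zone I, w=12) cum 12
  y=3 (Zone III, w=80) cum 92
  y=5 (Zone II, w=4) cum 96
  y=6 (Zone V, w=120) cum 216  ← median
  y=7 (Zone IV, w=90) cum 306
⇒ y* = 6

(4, 6)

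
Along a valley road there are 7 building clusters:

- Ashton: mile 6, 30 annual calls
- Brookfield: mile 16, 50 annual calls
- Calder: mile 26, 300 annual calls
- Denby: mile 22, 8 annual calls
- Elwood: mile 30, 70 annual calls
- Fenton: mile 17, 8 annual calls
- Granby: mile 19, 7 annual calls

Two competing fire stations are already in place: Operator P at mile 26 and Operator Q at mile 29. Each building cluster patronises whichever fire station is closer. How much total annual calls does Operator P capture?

The indifferent point is the midpoint (26+29)/2 = 27.5; building clusters left of it (closer to Operator P at 26) go to Operator P, those right go to Operator Q.
  Ashton at 6 (w=30) → Operator P
  Brookfield at 16 (w=50) → Operator P
  Fenton at 17 (w=8) → Operator P
  Granby at 19 (w=7) → Operator P
  Denby at 22 (w=8) → Operator P
  Calder at 26 (w=300) → Operator P
  Elwood at 30 (w=70) → Operator Q
Operator P captures 403; Operator Q captures 70.

403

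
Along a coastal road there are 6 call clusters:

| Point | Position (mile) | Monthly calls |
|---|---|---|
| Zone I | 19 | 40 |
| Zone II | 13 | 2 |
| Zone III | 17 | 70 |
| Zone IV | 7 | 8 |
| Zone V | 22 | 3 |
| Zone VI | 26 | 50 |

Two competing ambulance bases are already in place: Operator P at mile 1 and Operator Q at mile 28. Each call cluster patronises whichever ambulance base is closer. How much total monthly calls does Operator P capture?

The indifferent point is the midpoint (1+28)/2 = 14.5; call clusters left of it (closer to Operator P at 1) go to Operator P, those right go to Operator Q.
  Zone IV at 7 (w=8) → Operator P
  Zone II at 13 (w=2) → Operator P
  Zone III at 17 (w=70) → Operator Q
  Zone I at 19 (w=40) → Operator Q
  Zone V at 22 (w=3) → Operator Q
  Zone VI at 26 (w=50) → Operator Q
Operator P captures 10; Operator Q captures 163.

10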